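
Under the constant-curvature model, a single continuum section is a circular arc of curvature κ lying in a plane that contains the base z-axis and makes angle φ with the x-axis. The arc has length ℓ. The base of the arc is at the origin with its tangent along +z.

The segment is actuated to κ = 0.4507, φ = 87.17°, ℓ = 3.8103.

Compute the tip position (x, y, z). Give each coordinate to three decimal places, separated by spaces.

0.126 2.540 2.195

θ = κ·ℓ = 0.4507 × 3.8103 = 1.71730 rad
ρ = (1 − cos θ)/κ = (1 − -0.14598)/0.4507 = 2.54267
z = sin θ / κ = 0.98929/0.4507 = 2.19500
x = ρ cos φ = 2.54267 × cos(87.17°) = 0.12554
y = ρ sin φ = 2.54267 × sin(87.17°) = 2.53957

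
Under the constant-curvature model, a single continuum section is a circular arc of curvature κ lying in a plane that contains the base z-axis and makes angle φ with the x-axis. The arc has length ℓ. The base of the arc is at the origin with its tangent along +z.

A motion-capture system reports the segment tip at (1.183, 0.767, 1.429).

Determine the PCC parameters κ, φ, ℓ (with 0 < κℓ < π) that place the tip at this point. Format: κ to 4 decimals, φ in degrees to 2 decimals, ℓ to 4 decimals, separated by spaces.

0.6997 32.96 2.2256

ρ = √(x²+y²) = √(1.183² + 0.767²) = 1.40989
φ = atan2(y, x) mod 360° = atan2(0.767, 1.183) = 32.9574°
|p|² = ρ² + z² = 1.40989² + 1.429² = 4.02982
κ = 2ρ / |p|² = 2×1.40989 / 4.02982 = 0.69973
θ = 2·atan2(ρ, z) = 2·atan2(1.40989, 1.429) = 1.55733 rad
ℓ = θ/κ = 1.55733/0.69973 = 2.22563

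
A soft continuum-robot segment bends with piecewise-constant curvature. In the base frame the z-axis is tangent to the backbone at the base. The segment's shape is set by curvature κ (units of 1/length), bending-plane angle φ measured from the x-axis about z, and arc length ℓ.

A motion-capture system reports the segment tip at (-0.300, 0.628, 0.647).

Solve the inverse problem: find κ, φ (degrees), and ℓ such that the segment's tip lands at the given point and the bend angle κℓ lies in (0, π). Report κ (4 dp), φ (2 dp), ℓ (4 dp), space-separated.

1.5415 115.53 1.0663

ρ = √(x²+y²) = √(-0.300² + 0.628²) = 0.69598
φ = atan2(y, x) mod 360° = atan2(0.628, -0.300) = 115.5341°
|p|² = ρ² + z² = 0.69598² + 0.647² = 0.90299
κ = 2ρ / |p|² = 2×0.69598 / 0.90299 = 1.54149
θ = 2·atan2(ρ, z) = 2·atan2(0.69598, 0.647) = 1.64370 rad
ℓ = θ/κ = 1.64370/1.54149 = 1.06631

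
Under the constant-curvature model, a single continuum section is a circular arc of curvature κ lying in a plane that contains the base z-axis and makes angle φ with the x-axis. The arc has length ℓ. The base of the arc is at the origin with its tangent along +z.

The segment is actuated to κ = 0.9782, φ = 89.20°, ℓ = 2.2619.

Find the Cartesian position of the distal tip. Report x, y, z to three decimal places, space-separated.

θ = κ·ℓ = 0.9782 × 2.2619 = 2.21259 rad
ρ = (1 − cos θ)/κ = (1 − -0.59863)/0.9782 = 1.63426
z = sin θ / κ = 0.80102/0.9782 = 0.81887
x = ρ cos φ = 1.63426 × cos(89.20°) = 0.02282
y = ρ sin φ = 1.63426 × sin(89.20°) = 1.63410

0.023 1.634 0.819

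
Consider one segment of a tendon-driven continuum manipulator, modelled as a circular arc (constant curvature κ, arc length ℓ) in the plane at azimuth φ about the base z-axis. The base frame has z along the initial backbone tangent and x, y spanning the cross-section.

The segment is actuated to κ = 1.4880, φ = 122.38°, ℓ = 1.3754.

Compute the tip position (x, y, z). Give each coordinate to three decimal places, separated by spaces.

θ = κ·ℓ = 1.4880 × 1.3754 = 2.04660 rad
ρ = (1 − cos θ)/κ = (1 − -0.45805)/1.4880 = 0.97987
z = sin θ / κ = 0.88893/1.4880 = 0.59740
x = ρ cos φ = 0.97987 × cos(122.38°) = -0.52475
y = ρ sin φ = 0.97987 × sin(122.38°) = 0.82752

-0.525 0.828 0.597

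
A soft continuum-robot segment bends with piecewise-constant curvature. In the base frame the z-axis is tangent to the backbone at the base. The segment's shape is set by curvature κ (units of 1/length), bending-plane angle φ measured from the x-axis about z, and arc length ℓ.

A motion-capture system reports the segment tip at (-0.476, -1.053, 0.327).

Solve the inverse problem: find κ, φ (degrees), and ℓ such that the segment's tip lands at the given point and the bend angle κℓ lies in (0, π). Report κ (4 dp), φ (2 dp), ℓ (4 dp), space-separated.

1.6024 245.68 1.6164

ρ = √(x²+y²) = √(-0.476² + -1.053²) = 1.15559
φ = atan2(y, x) mod 360° = atan2(-1.053, -0.476) = 245.6750°
|p|² = ρ² + z² = 1.15559² + 0.327² = 1.44231
κ = 2ρ / |p|² = 2×1.15559 / 1.44231 = 1.60241
θ = 2·atan2(ρ, z) = 2·atan2(1.15559, 0.327) = 2.59007 rad
ℓ = θ/κ = 2.59007/1.60241 = 1.61636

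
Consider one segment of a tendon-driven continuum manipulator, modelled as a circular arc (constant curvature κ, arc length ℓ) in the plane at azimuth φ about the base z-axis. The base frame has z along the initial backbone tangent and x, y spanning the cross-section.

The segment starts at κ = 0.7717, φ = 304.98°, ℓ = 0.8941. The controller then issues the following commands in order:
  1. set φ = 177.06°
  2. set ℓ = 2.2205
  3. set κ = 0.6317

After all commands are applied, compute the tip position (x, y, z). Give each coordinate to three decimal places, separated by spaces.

initial: κ=0.7717, φ=304.98°, ℓ=0.8941
cmd 1: set φ=177.06° → (κ,φ,ℓ)=(0.7717,177.06°,0.8941) → tip=(-0.2960,0.0152,0.8248)
cmd 2: set ℓ=2.2205 → (κ,φ,ℓ)=(0.7717,177.06°,2.2205) → tip=(-1.4783,0.0759,1.2827)
cmd 3: set κ=0.6317 → (κ,φ,ℓ)=(0.6317,177.06°,2.2205) → tip=(-1.3164,0.0676,1.5607)

-1.316 0.068 1.561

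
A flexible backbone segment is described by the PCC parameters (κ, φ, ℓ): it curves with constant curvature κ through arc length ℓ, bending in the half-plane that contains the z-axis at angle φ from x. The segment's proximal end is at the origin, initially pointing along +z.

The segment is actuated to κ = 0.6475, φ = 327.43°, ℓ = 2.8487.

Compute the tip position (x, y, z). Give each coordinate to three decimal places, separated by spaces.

1.653 -1.056 1.487

θ = κ·ℓ = 0.6475 × 2.8487 = 1.84453 rad
ρ = (1 − cos θ)/κ = (1 − -0.27033)/0.6475 = 1.96190
z = sin θ / κ = 0.96277/0.6475 = 1.48690
x = ρ cos φ = 1.96190 × cos(327.43°) = 1.65336
y = ρ sin φ = 1.96190 × sin(327.43°) = -1.05615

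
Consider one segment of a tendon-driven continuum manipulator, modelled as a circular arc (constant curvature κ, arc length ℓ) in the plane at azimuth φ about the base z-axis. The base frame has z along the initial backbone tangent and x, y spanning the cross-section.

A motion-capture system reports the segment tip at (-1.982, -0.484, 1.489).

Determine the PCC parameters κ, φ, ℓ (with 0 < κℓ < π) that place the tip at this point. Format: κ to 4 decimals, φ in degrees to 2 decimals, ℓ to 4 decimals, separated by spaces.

0.6396 193.72 2.9404

ρ = √(x²+y²) = √(-1.982² + -0.484²) = 2.04024
φ = atan2(y, x) mod 360° = atan2(-0.484, -1.982) = 193.7229°
|p|² = ρ² + z² = 2.04024² + 1.489² = 6.37970
κ = 2ρ / |p|² = 2×2.04024 / 6.37970 = 0.63960
θ = 2·atan2(ρ, z) = 2·atan2(2.04024, 1.489) = 1.88068 rad
ℓ = θ/κ = 1.88068/0.63960 = 2.94038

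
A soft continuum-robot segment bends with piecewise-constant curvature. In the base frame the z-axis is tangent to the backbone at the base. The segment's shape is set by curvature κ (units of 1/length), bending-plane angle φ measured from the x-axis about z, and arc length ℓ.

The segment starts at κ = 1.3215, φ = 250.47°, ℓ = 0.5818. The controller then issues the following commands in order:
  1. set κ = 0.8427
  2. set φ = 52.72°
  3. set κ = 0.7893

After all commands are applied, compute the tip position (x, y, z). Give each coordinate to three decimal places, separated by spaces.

initial: κ=1.3215, φ=250.47°, ℓ=0.5818
cmd 1: set κ=0.8427 → (κ,φ,ℓ)=(0.8427,250.47°,0.5818) → tip=(-0.0467,-0.1317,0.5588)
cmd 2: set φ=52.72° → (κ,φ,ℓ)=(0.8427,52.72°,0.5818) → tip=(0.0847,0.1112,0.5588)
cmd 3: set κ=0.7893 → (κ,φ,ℓ)=(0.7893,52.72°,0.5818) → tip=(0.0795,0.1044,0.5616)

0.080 0.104 0.562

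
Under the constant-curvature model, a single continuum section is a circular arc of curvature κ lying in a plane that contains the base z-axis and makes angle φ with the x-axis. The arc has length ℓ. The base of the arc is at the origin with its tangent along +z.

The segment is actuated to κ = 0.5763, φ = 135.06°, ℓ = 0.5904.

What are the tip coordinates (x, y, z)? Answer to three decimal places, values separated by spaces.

-0.070 0.070 0.579

θ = κ·ℓ = 0.5763 × 0.5904 = 0.34025 rad
ρ = (1 − cos θ)/κ = (1 − 0.94267)/0.5763 = 0.09948
z = sin θ / κ = 0.33372/0.5763 = 0.57907
x = ρ cos φ = 0.09948 × cos(135.06°) = -0.07041
y = ρ sin φ = 0.09948 × sin(135.06°) = 0.07027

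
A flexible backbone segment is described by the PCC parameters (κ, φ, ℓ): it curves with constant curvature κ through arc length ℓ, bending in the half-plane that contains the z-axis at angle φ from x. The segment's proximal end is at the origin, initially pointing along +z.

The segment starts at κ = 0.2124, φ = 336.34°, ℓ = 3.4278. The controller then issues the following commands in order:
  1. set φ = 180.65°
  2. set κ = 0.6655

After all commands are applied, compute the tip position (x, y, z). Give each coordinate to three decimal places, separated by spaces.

-2.482 -0.028 1.139

initial: κ=0.2124, φ=336.34°, ℓ=3.4278
cmd 1: set φ=180.65° → (κ,φ,ℓ)=(0.2124,180.65°,3.4278) → tip=(-1.1936,-0.0135,3.1329)
cmd 2: set κ=0.6655 → (κ,φ,ℓ)=(0.6655,180.65°,3.4278) → tip=(-2.4824,-0.0282,1.1391)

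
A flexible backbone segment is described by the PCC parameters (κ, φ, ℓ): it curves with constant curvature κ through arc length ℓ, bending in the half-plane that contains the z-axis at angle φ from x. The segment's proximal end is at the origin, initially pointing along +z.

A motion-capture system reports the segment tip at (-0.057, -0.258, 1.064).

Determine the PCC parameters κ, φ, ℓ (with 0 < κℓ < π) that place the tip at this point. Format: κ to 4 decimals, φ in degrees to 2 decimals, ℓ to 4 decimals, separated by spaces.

0.4397 257.54 1.1072

ρ = √(x²+y²) = √(-0.057² + -0.258²) = 0.26422
φ = atan2(y, x) mod 360° = atan2(-0.258, -0.057) = 257.5418°
|p|² = ρ² + z² = 0.26422² + 1.064² = 1.20191
κ = 2ρ / |p|² = 2×0.26422 / 1.20191 = 0.43967
θ = 2·atan2(ρ, z) = 2·atan2(0.26422, 1.064) = 0.48681 rad
ℓ = θ/κ = 0.48681/0.43967 = 1.10722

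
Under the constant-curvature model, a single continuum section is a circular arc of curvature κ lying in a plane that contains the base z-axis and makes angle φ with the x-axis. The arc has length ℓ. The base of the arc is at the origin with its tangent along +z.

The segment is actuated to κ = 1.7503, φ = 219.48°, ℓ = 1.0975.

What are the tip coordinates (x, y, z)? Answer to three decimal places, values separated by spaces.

-0.592 -0.488 0.537

θ = κ·ℓ = 1.7503 × 1.0975 = 1.92095 rad
ρ = (1 − cos θ)/κ = (1 − -0.34305)/1.7503 = 0.76732
z = sin θ / κ = 0.93932/1.7503 = 0.53666
x = ρ cos φ = 0.76732 × cos(219.48°) = -0.59226
y = ρ sin φ = 0.76732 × sin(219.48°) = -0.48787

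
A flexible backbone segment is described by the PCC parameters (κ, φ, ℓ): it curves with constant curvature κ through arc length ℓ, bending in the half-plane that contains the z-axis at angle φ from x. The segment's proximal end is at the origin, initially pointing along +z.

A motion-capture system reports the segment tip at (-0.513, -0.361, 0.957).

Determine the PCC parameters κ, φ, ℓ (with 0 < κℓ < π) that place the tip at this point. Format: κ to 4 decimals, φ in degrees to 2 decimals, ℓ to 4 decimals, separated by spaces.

0.9582 215.13 1.2111

ρ = √(x²+y²) = √(-0.513² + -0.361²) = 0.62729
φ = atan2(y, x) mod 360° = atan2(-0.361, -0.513) = 215.1342°
|p|² = ρ² + z² = 0.62729² + 0.957² = 1.30934
κ = 2ρ / |p|² = 2×0.62729 / 1.30934 = 0.95817
θ = 2·atan2(ρ, z) = 2·atan2(0.62729, 0.957) = 1.16043 rad
ℓ = θ/κ = 1.16043/0.95817 = 1.21108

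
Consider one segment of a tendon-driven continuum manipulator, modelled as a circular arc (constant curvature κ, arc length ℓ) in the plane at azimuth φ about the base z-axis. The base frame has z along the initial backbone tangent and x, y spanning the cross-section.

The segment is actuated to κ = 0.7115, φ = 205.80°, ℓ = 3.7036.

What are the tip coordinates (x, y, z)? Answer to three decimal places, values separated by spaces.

-2.372 -1.147 0.682

θ = κ·ℓ = 0.7115 × 3.7036 = 2.63511 rad
ρ = (1 − cos θ)/κ = (1 − -0.87446)/0.7115 = 2.63451
z = sin θ / κ = 0.48510/0.7115 = 0.68180
x = ρ cos φ = 2.63451 × cos(205.80°) = -2.37190
y = ρ sin φ = 2.63451 × sin(205.80°) = -1.14662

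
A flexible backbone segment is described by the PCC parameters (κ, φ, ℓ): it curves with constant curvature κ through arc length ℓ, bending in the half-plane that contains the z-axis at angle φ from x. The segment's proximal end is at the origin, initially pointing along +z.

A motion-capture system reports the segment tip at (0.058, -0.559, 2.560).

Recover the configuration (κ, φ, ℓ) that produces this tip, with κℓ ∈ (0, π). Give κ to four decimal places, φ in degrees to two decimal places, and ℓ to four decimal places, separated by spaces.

0.1636 275.92 2.6415

ρ = √(x²+y²) = √(0.058² + -0.559²) = 0.56200
φ = atan2(y, x) mod 360° = atan2(-0.559, 0.058) = 275.9236°
|p|² = ρ² + z² = 0.56200² + 2.560² = 6.86945
κ = 2ρ / |p|² = 2×0.56200 / 6.86945 = 0.16362
θ = 2·atan2(ρ, z) = 2·atan2(0.56200, 2.560) = 0.43221 rad
ℓ = θ/κ = 0.43221/0.16362 = 2.64147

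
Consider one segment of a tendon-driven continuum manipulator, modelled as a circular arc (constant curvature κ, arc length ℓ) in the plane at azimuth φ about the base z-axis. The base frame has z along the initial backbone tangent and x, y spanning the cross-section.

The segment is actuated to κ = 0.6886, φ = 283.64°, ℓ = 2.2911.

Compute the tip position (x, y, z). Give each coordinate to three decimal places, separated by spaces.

0.345 -1.421 1.452

θ = κ·ℓ = 0.6886 × 2.2911 = 1.57765 rad
ρ = (1 − cos θ)/κ = (1 − -0.00686)/0.6886 = 1.46218
z = sin θ / κ = 0.99998/0.6886 = 1.45219
x = ρ cos φ = 1.46218 × cos(283.64°) = 0.34481
y = ρ sin φ = 1.46218 × sin(283.64°) = -1.42094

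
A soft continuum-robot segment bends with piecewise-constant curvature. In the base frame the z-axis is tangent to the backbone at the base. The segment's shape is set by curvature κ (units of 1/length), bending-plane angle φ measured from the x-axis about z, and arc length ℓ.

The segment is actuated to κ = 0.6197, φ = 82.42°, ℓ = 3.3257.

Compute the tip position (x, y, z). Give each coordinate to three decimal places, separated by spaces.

θ = κ·ℓ = 0.6197 × 3.3257 = 2.06094 rad
ρ = (1 − cos θ)/κ = (1 − -0.47075)/0.6197 = 2.37332
z = sin θ / κ = 0.88227/0.6197 = 1.42370
x = ρ cos φ = 2.37332 × cos(82.42°) = 0.31307
y = ρ sin φ = 2.37332 × sin(82.42°) = 2.35259

0.313 2.353 1.424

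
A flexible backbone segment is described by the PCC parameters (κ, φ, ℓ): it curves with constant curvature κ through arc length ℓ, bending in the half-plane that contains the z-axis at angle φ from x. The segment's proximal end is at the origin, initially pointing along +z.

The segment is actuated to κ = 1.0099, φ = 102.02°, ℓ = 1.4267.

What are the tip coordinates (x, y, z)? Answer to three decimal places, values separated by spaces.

θ = κ·ℓ = 1.0099 × 1.4267 = 1.44082 rad
ρ = (1 − cos θ)/κ = (1 − 0.12961)/1.0099 = 0.86186
z = sin θ / κ = 0.99157/1.0099 = 0.98185
x = ρ cos φ = 0.86186 × cos(102.02°) = -0.17949
y = ρ sin φ = 0.86186 × sin(102.02°) = 0.84296

-0.179 0.843 0.982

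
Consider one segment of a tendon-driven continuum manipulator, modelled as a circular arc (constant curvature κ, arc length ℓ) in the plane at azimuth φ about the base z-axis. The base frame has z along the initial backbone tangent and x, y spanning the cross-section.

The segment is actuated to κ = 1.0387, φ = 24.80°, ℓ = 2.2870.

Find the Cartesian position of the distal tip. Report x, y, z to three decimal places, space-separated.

1.504 0.695 0.667

θ = κ·ℓ = 1.0387 × 2.2870 = 2.37551 rad
ρ = (1 − cos θ)/κ = (1 − -0.72063)/1.0387 = 1.65652
z = sin θ / κ = 0.69332/1.0387 = 0.66749
x = ρ cos φ = 1.65652 × cos(24.80°) = 1.50375
y = ρ sin φ = 1.65652 × sin(24.80°) = 0.69483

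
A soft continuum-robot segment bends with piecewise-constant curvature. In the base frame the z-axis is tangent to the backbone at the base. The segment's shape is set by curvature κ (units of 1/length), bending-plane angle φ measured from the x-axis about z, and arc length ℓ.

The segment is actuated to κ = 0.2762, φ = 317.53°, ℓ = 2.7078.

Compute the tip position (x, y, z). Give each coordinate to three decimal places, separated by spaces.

0.713 -0.652 2.462

θ = κ·ℓ = 0.2762 × 2.7078 = 0.74789 rad
ρ = (1 − cos θ)/κ = (1 − 0.73312)/0.2762 = 0.96625
z = sin θ / κ = 0.68010/0.2762 = 2.46233
x = ρ cos φ = 0.96625 × cos(317.53°) = 0.71273
y = ρ sin φ = 0.96625 × sin(317.53°) = -0.65241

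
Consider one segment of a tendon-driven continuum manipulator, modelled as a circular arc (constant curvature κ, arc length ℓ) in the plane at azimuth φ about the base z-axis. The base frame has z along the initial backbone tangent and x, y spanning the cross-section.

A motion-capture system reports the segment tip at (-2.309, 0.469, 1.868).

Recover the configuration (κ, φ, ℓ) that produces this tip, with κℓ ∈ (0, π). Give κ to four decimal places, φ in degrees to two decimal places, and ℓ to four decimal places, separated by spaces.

ρ = √(x²+y²) = √(-2.309² + 0.469²) = 2.35615
φ = atan2(y, x) mod 360° = atan2(0.469, -2.309) = 168.5184°
|p|² = ρ² + z² = 2.35615² + 1.868² = 9.04087
κ = 2ρ / |p|² = 2×2.35615 / 9.04087 = 0.52122
θ = 2·atan2(ρ, z) = 2·atan2(2.35615, 1.868) = 1.80090 rad
ℓ = θ/κ = 1.80090/0.52122 = 3.45515

0.5212 168.52 3.4551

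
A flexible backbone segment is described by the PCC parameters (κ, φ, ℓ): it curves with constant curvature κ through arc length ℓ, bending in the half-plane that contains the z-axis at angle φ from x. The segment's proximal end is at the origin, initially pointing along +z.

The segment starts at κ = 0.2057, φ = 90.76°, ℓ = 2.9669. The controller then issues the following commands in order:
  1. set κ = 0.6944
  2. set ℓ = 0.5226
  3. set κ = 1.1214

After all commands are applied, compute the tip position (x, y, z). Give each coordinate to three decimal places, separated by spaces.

initial: κ=0.2057, φ=90.76°, ℓ=2.9669
cmd 1: set κ=0.6944 → (κ,φ,ℓ)=(0.6944,90.76°,2.9669) → tip=(-0.0281,2.1169,1.2710)
cmd 2: set ℓ=0.5226 → (κ,φ,ℓ)=(0.6944,90.76°,0.5226) → tip=(-0.0012,0.0938,0.5112)
cmd 3: set κ=1.1214 → (κ,φ,ℓ)=(1.1214,90.76°,0.5226) → tip=(-0.0020,0.1488,0.4932)

-0.002 0.149 0.493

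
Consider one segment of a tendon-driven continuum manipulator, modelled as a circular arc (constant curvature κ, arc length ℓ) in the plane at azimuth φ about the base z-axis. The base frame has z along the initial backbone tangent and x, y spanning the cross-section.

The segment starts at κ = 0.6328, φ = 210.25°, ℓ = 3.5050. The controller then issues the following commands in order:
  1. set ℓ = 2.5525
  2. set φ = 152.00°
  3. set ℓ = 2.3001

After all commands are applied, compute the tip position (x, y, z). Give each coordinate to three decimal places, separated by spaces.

-1.235 0.657 1.570

initial: κ=0.6328, φ=210.25°, ℓ=3.5050
cmd 1: set ℓ=2.5525 → (κ,φ,ℓ)=(0.6328,210.25°,2.5525) → tip=(-1.4257,-0.8315,1.5787)
cmd 2: set φ=152.00° → (κ,φ,ℓ)=(0.6328,152.00°,2.5525) → tip=(-1.4573,0.7748,1.5787)
cmd 3: set ℓ=2.3001 → (κ,φ,ℓ)=(0.6328,152.00°,2.3001) → tip=(-1.2348,0.6565,1.5698)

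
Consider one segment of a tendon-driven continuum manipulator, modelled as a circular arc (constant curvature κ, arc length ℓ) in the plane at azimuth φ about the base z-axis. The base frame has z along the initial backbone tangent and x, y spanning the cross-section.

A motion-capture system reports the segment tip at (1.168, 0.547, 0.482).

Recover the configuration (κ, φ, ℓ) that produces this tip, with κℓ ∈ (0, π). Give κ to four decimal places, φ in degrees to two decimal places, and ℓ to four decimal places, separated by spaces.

1.3607 25.09 1.7832

ρ = √(x²+y²) = √(1.168² + 0.547²) = 1.28974
φ = atan2(y, x) mod 360° = atan2(0.547, 1.168) = 25.0947°
|p|² = ρ² + z² = 1.28974² + 0.482² = 1.89576
κ = 2ρ / |p|² = 2×1.28974 / 1.89576 = 1.36066
θ = 2·atan2(ρ, z) = 2·atan2(1.28974, 0.482) = 2.42630 rad
ℓ = θ/κ = 2.42630/1.36066 = 1.78318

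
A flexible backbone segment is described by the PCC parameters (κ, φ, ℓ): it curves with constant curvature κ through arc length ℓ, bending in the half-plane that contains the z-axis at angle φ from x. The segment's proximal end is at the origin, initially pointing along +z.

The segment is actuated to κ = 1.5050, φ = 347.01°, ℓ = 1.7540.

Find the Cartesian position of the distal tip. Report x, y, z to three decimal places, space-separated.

θ = κ·ℓ = 1.5050 × 1.7540 = 2.63977 rad
ρ = (1 − cos θ)/κ = (1 − -0.87671)/1.5050 = 1.24698
z = sin θ / κ = 0.48102/1.5050 = 0.31962
x = ρ cos φ = 1.24698 × cos(347.01°) = 1.21507
y = ρ sin φ = 1.24698 × sin(347.01°) = -0.28030

1.215 -0.280 0.320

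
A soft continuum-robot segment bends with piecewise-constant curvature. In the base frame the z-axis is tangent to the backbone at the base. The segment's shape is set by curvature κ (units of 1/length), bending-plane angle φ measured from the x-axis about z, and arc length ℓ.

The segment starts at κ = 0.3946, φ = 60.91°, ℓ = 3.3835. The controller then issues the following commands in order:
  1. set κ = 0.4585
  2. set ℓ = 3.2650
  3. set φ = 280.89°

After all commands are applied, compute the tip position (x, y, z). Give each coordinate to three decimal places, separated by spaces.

0.382 -1.984 2.175

initial: κ=0.3946, φ=60.91°, ℓ=3.3835
cmd 1: set κ=0.4585 → (κ,φ,ℓ)=(0.4585,60.91°,3.3835) → tip=(1.0397,1.8688,2.1806)
cmd 2: set ℓ=3.2650 → (κ,φ,ℓ)=(0.4585,60.91°,3.2650) → tip=(0.9822,1.7654,2.1751)
cmd 3: set φ=280.89° → (κ,φ,ℓ)=(0.4585,280.89°,3.2650) → tip=(0.3817,-1.9838,2.1751)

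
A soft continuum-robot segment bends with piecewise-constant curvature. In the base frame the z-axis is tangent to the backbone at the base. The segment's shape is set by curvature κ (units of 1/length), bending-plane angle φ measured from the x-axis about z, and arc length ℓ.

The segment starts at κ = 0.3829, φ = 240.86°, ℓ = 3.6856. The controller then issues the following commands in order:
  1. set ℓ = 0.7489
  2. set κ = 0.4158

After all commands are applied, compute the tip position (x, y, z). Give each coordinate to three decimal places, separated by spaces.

initial: κ=0.3829, φ=240.86°, ℓ=3.6856
cmd 1: set ℓ=0.7489 → (κ,φ,ℓ)=(0.3829,240.86°,0.7489) → tip=(-0.0519,-0.0931,0.7387)
cmd 2: set κ=0.4158 → (κ,φ,ℓ)=(0.4158,240.86°,0.7489) → tip=(-0.0563,-0.1010,0.7369)

-0.056 -0.101 0.737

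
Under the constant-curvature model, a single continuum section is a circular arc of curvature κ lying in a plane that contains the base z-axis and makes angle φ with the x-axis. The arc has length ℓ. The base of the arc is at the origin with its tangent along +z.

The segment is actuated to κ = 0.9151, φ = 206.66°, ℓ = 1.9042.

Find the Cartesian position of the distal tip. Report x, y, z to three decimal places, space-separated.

θ = κ·ℓ = 0.9151 × 1.9042 = 1.74253 rad
ρ = (1 − cos θ)/κ = (1 − -0.17089)/0.9151 = 1.27953
z = sin θ / κ = 0.98529/0.9151 = 1.07670
x = ρ cos φ = 1.27953 × cos(206.66°) = -1.14349
y = ρ sin φ = 1.27953 × sin(206.66°) = -0.57412

-1.143 -0.574 1.077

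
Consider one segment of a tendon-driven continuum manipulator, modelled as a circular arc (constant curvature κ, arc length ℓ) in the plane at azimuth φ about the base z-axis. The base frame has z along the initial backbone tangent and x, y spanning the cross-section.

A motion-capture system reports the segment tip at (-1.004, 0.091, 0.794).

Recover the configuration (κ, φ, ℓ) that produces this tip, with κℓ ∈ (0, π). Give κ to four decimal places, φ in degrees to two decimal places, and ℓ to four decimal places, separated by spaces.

ρ = √(x²+y²) = √(-1.004² + 0.091²) = 1.00812
φ = atan2(y, x) mod 360° = atan2(0.091, -1.004) = 174.8210°
|p|² = ρ² + z² = 1.00812² + 0.794² = 1.64673
κ = 2ρ / |p|² = 2×1.00812 / 1.64673 = 1.22438
θ = 2·atan2(ρ, z) = 2·atan2(1.00812, 0.794) = 1.80731 rad
ℓ = θ/κ = 1.80731/1.22438 = 1.47610

1.2244 174.82 1.4761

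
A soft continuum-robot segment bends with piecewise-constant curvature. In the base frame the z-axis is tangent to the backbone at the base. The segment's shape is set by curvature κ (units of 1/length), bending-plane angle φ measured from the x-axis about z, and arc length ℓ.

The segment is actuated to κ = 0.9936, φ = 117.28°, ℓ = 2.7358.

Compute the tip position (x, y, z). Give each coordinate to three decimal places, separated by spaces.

-0.882 1.710 0.413

θ = κ·ℓ = 0.9936 × 2.7358 = 2.71829 rad
ρ = (1 − cos θ)/κ = (1 − -0.91174)/0.9936 = 1.92405
z = sin θ / κ = 0.41077/0.9936 = 0.41342
x = ρ cos φ = 1.92405 × cos(117.28°) = -0.88187
y = ρ sin φ = 1.92405 × sin(117.28°) = 1.71005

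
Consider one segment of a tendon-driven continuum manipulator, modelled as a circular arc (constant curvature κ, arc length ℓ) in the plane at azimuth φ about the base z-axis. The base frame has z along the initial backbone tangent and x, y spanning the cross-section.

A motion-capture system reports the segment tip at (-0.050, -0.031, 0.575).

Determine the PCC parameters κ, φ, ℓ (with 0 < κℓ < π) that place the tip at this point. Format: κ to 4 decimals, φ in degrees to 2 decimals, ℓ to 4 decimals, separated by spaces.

ρ = √(x²+y²) = √(-0.050² + -0.031²) = 0.05883
φ = atan2(y, x) mod 360° = atan2(-0.031, -0.050) = 211.7989°
|p|² = ρ² + z² = 0.05883² + 0.575² = 0.33409
κ = 2ρ / |p|² = 2×0.05883 / 0.33409 = 0.35219
θ = 2·atan2(ρ, z) = 2·atan2(0.05883, 0.575) = 0.20392 rad
ℓ = θ/κ = 0.20392/0.35219 = 0.57900

0.3522 211.80 0.5790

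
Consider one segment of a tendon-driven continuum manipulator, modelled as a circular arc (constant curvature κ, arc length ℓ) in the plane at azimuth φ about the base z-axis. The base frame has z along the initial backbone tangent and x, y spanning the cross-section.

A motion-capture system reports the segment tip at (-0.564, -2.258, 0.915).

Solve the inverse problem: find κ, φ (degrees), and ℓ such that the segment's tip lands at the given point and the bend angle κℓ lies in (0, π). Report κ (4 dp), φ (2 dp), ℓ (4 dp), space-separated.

0.7443 255.98 3.2143

ρ = √(x²+y²) = √(-0.564² + -2.258²) = 2.32737
φ = atan2(y, x) mod 360° = atan2(-2.258, -0.564) = 255.9757°
|p|² = ρ² + z² = 2.32737² + 0.915² = 6.25389
κ = 2ρ / |p|² = 2×2.32737 / 6.25389 = 0.74430
θ = 2·atan2(ρ, z) = 2·atan2(2.32737, 0.915) = 2.39242 rad
ℓ = θ/κ = 2.39242/0.74430 = 3.21434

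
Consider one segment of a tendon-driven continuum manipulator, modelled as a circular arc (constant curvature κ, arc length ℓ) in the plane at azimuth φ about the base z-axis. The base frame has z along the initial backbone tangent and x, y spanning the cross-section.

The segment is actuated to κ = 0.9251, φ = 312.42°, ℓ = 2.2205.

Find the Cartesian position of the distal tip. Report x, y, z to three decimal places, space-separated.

θ = κ·ℓ = 0.9251 × 2.2205 = 2.05418 rad
ρ = (1 − cos θ)/κ = (1 − -0.46478)/0.9251 = 1.58338
z = sin θ / κ = 0.88543/0.9251 = 0.95711
x = ρ cos φ = 1.58338 × cos(312.42°) = 1.06808
y = ρ sin φ = 1.58338 × sin(312.42°) = -1.16888

1.068 -1.169 0.957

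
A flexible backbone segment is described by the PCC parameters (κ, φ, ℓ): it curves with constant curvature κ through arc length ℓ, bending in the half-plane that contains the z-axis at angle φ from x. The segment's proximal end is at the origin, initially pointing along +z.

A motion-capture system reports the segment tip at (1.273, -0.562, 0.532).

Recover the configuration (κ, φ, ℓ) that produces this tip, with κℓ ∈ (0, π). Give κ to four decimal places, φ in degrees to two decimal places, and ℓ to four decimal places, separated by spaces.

1.2540 336.18 1.9229

ρ = √(x²+y²) = √(1.273² + -0.562²) = 1.39154
φ = atan2(y, x) mod 360° = atan2(-0.562, 1.273) = 336.1797°
|p|² = ρ² + z² = 1.39154² + 0.532² = 2.21940
κ = 2ρ / |p|² = 2×1.39154 / 2.21940 = 1.25398
θ = 2·atan2(ρ, z) = 2·atan2(1.39154, 0.532) = 2.41126 rad
ℓ = θ/κ = 2.41126/1.25398 = 1.92289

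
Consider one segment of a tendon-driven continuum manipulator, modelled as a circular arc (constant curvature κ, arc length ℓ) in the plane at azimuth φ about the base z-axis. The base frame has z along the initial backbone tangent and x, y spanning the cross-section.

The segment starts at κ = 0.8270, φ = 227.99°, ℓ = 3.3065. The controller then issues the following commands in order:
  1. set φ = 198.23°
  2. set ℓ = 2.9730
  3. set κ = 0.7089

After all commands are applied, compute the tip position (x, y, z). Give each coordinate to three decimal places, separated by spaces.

-2.025 -0.667 1.212

initial: κ=0.8270, φ=227.99°, ℓ=3.3065
cmd 1: set φ=198.23° → (κ,φ,ℓ)=(0.8270,198.23°,3.3065) → tip=(-2.2031,-0.7256,0.4788)
cmd 2: set ℓ=2.9730 → (κ,φ,ℓ)=(0.8270,198.23°,2.9730) → tip=(-2.0394,-0.6717,0.7631)
cmd 3: set κ=0.7089 → (κ,φ,ℓ)=(0.7089,198.23°,2.9730) → tip=(-2.0250,-0.6670,1.2123)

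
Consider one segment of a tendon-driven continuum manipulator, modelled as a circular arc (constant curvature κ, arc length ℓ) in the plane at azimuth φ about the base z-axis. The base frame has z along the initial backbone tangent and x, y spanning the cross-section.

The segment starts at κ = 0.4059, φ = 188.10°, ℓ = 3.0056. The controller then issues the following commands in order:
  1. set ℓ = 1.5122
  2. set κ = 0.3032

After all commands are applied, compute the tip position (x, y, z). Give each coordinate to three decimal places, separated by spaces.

initial: κ=0.4059, φ=188.10°, ℓ=3.0056
cmd 1: set ℓ=1.5122 → (κ,φ,ℓ)=(0.4059,188.10°,1.5122) → tip=(-0.4452,-0.0634,1.4190)
cmd 2: set κ=0.3032 → (κ,φ,ℓ)=(0.3032,188.10°,1.5122) → tip=(-0.3372,-0.0480,1.4598)

-0.337 -0.048 1.460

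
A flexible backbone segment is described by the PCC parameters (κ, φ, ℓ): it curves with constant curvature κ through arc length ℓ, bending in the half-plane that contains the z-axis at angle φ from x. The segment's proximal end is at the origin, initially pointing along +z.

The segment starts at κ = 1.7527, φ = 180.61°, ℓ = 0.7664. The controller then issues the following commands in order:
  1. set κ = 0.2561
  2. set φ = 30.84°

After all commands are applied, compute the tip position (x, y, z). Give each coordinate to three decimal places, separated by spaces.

0.064 0.038 0.761

initial: κ=1.7527, φ=180.61°, ℓ=0.7664
cmd 1: set κ=0.2561 → (κ,φ,ℓ)=(0.2561,180.61°,0.7664) → tip=(-0.0750,-0.0008,0.7615)
cmd 2: set φ=30.84° → (κ,φ,ℓ)=(0.2561,30.84°,0.7664) → tip=(0.0644,0.0384,0.7615)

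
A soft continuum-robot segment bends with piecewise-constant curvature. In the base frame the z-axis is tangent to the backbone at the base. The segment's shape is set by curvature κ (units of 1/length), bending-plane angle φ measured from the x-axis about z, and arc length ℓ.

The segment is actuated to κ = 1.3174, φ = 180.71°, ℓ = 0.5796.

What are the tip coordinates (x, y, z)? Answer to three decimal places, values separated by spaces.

θ = κ·ℓ = 1.3174 × 0.5796 = 0.76357 rad
ρ = (1 − cos θ)/κ = (1 − 0.72238)/1.3174 = 0.21074
z = sin θ / κ = 0.69150/1.3174 = 0.52490
x = ρ cos φ = 0.21074 × cos(180.71°) = -0.21072
y = ρ sin φ = 0.21074 × sin(180.71°) = -0.00261

-0.211 -0.003 0.525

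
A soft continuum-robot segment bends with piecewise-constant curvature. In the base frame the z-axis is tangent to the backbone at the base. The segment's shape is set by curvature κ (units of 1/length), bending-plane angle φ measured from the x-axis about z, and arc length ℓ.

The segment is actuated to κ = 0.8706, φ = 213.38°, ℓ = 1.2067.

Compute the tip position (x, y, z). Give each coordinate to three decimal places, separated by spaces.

-0.482 -0.318 0.997

θ = κ·ℓ = 0.8706 × 1.2067 = 1.05055 rad
ρ = (1 − cos θ)/κ = (1 − 0.49709)/0.8706 = 0.57766
z = sin θ / κ = 0.86770/0.8706 = 0.99667
x = ρ cos φ = 0.57766 × cos(213.38°) = -0.48237
y = ρ sin φ = 0.57766 × sin(213.38°) = -0.31782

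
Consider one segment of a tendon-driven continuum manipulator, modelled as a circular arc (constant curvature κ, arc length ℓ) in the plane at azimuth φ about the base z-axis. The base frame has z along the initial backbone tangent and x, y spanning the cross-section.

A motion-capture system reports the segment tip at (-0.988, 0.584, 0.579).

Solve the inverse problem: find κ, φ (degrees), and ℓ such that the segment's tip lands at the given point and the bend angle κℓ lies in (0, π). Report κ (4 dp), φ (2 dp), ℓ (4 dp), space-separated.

1.3891 149.41 1.5889

ρ = √(x²+y²) = √(-0.988² + 0.584²) = 1.14769
φ = atan2(y, x) mod 360° = atan2(0.584, -0.988) = 149.4130°
|p|² = ρ² + z² = 1.14769² + 0.579² = 1.65244
κ = 2ρ / |p|² = 2×1.14769 / 1.65244 = 1.38909
θ = 2·atan2(ρ, z) = 2·atan2(1.14769, 0.579) = 2.20713 rad
ℓ = θ/κ = 2.20713/1.38909 = 1.58890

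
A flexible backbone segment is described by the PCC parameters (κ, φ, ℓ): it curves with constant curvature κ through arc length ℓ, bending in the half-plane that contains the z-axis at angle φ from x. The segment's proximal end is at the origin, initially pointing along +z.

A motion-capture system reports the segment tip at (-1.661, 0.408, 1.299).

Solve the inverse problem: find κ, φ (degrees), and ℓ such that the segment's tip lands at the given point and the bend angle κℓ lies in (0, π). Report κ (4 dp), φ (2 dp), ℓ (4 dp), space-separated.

ρ = √(x²+y²) = √(-1.661² + 0.408²) = 1.71038
φ = atan2(y, x) mod 360° = atan2(0.408, -1.661) = 166.1994°
|p|² = ρ² + z² = 1.71038² + 1.299² = 4.61279
κ = 2ρ / |p|² = 2×1.71038 / 4.61279 = 0.74158
θ = 2·atan2(ρ, z) = 2·atan2(1.71038, 1.299) = 1.84251 rad
ℓ = θ/κ = 1.84251/0.74158 = 2.48457

0.7416 166.20 2.4846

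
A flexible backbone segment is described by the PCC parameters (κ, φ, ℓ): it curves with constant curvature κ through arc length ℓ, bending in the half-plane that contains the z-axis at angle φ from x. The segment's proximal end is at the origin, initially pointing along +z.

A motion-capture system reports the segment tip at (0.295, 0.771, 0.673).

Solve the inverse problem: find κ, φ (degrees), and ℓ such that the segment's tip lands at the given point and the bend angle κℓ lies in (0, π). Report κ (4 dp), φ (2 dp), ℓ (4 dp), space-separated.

ρ = √(x²+y²) = √(0.295² + 0.771²) = 0.82551
φ = atan2(y, x) mod 360° = atan2(0.771, 0.295) = 69.0622°
|p|² = ρ² + z² = 0.82551² + 0.673² = 1.13440
κ = 2ρ / |p|² = 2×0.82551 / 1.13440 = 1.45542
θ = 2·atan2(ρ, z) = 2·atan2(0.82551, 0.673) = 1.77365 rad
ℓ = θ/κ = 1.77365/1.45542 = 1.21865

1.4554 69.06 1.2187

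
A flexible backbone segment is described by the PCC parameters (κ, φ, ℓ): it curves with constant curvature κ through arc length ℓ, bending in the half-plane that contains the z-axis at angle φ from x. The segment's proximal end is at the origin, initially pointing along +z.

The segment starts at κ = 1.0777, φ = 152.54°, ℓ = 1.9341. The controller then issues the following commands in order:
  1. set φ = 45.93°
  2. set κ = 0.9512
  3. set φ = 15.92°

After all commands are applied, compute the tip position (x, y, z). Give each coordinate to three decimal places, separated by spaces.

1.280 0.365 1.014

initial: κ=1.0777, φ=152.54°, ℓ=1.9341
cmd 1: set φ=45.93° → (κ,φ,ℓ)=(1.0777,45.93°,1.9341) → tip=(0.9625,0.9942,0.8082)
cmd 2: set κ=0.9512 → (κ,φ,ℓ)=(0.9512,45.93°,1.9341) → tip=(0.9255,0.9560,1.0135)
cmd 3: set φ=15.92° → (κ,φ,ℓ)=(0.9512,15.92°,1.9341) → tip=(1.2796,0.3650,1.0135)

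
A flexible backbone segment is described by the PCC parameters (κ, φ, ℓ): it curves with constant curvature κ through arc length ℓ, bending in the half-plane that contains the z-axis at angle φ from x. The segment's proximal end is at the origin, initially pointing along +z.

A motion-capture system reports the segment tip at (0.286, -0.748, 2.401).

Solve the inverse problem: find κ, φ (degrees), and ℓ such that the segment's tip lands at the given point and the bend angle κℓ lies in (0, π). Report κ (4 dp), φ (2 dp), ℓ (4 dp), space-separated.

0.2500 290.92 2.5753

ρ = √(x²+y²) = √(0.286² + -0.748²) = 0.80081
φ = atan2(y, x) mod 360° = atan2(-0.748, 0.286) = 290.9245°
|p|² = ρ² + z² = 0.80081² + 2.401² = 6.40610
κ = 2ρ / |p|² = 2×0.80081 / 6.40610 = 0.25002
θ = 2·atan2(ρ, z) = 2·atan2(0.80081, 2.401) = 0.64386 rad
ℓ = θ/κ = 0.64386/0.25002 = 2.57528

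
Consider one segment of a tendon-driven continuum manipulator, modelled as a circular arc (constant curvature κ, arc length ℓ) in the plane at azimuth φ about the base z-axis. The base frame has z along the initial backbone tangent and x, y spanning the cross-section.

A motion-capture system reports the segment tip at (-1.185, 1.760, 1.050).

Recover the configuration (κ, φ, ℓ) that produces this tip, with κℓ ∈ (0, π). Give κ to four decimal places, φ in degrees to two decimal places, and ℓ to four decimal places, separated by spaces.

0.7572 123.95 2.9352

ρ = √(x²+y²) = √(-1.185² + 1.760²) = 2.12175
φ = atan2(y, x) mod 360° = atan2(1.760, -1.185) = 123.9522°
|p|² = ρ² + z² = 2.12175² + 1.050² = 5.60432
κ = 2ρ / |p|² = 2×2.12175 / 5.60432 = 0.75718
θ = 2·atan2(ρ, z) = 2·atan2(2.12175, 1.050) = 2.22252 rad
ℓ = θ/κ = 2.22252/0.75718 = 2.93524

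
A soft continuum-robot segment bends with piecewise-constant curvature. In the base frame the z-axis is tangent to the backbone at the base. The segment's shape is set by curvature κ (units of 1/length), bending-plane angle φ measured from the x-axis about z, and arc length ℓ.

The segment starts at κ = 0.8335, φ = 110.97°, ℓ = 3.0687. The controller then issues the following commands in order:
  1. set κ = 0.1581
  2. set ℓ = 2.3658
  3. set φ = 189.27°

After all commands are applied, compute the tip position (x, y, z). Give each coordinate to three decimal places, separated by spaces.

-0.432 -0.070 2.311

initial: κ=0.8335, φ=110.97°, ℓ=3.0687
cmd 1: set κ=0.1581 → (κ,φ,ℓ)=(0.1581,110.97°,3.0687) → tip=(-0.2612,0.6816,2.9497)
cmd 2: set ℓ=2.3658 → (κ,φ,ℓ)=(0.1581,110.97°,2.3658) → tip=(-0.1565,0.4083,2.3110)
cmd 3: set φ=189.27° → (κ,φ,ℓ)=(0.1581,189.27°,2.3658) → tip=(-0.4316,-0.0704,2.3110)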